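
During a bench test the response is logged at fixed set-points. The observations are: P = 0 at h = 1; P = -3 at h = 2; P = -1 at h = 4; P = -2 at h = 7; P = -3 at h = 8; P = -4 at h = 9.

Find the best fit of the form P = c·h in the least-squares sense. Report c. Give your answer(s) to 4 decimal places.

MᵀM·[c]ᵀ = MᵀP reads: 215·c = -84.
c = (-84)/215 = -0.390698.

c = -0.3907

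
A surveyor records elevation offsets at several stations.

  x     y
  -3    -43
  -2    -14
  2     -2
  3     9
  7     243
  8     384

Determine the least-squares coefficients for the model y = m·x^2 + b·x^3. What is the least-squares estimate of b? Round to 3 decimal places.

b = 0.987

Normal-equation sums: Σx^2·x^2 = 6691, Σx^2·x^3 = 49575, Σx^3·x^3 = 381379.
For Mᵀy: Σx^2·y = 36113, Σx^3·y = 281457.
Normal equations: [[6691, 49575]; [49575, 381379]]·[m, b]ᵀ = [36113, 281457]ᵀ.
Eliminating b: 381379·(row 1) − 49575·(row 2) gives 94126264·m = 381379·36113 − 49575·281457 = -180490948, so m = -45122737/23531566.
Then b = (281457 − 49575·(-45122737/23531566))/381379 = 23231703/23531566.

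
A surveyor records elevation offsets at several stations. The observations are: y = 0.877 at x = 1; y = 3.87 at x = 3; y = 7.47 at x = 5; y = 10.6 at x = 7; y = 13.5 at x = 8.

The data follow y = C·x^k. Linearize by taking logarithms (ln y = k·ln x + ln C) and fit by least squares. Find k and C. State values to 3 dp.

k = 1.300, C = 0.895

Taking logs, ln y = k·ln x + ln C, so regress ln y on ln x.
Over the data: Σln x = 6.7334, Σ(ln x)² = 11.9079, Σln y = 8.1964, Σln x·ln y = 14.7293.
Normal system: [[11.9079, 6.7334]; [6.7334, 5]]·[k, ln C]ᵀ = [14.7293, 8.1964]ᵀ.
Δ = 11.9079·5 − (6.7334)² = 14.2007; k = (14.7293·5 − 6.7334·8.1964)/14.2007 = 1.29968, ln C = (11.9079·8.1964 − 6.7334·14.7293)/14.2007 = -0.11096, so C = exp(-0.11096) = 0.89497.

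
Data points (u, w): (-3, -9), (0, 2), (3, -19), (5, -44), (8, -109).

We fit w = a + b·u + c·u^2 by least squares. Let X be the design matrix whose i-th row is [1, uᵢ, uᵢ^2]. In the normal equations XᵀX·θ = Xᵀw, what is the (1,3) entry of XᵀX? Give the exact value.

Row 1 ↔ basis 1, column 3 ↔ basis u^2, so (XᵀX)_{1,3} = Σᵢ u^2 = (1)·(9) + (1)·(0) + (1)·(9) + (1)·(25) + (1)·(64) = 107.

107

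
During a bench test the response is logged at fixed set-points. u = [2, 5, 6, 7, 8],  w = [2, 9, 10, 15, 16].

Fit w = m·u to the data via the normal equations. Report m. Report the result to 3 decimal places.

From the data, Σu·u = 178.
For Mᵀw: Σu·w = 342.
So MᵀM·[m]ᵀ = Mᵀw: [[178]]·[m]ᵀ = [342]ᵀ.
Hence m = 342 / 178 ≈ 1.92135.

m = 1.921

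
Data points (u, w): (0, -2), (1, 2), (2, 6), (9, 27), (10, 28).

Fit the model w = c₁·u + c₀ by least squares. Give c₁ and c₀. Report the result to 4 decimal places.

Forming XᵀX = [[186, 22]; [22, 5]] and Xᵀw = [537, 61]ᵀ gives XᵀX·[c₁, c₀]ᵀ = Xᵀw.
Δ = 186·5 − 22² = 446.
c₁ = (537·5 − 22·61)/446 = 1343/446; c₀ = (186·61 − 22·537)/446 = -234/223.

c₁ = 3.0112, c₀ = -1.0493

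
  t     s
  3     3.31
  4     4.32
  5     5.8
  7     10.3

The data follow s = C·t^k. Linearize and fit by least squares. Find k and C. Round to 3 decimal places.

k = 1.346, C = 0.708

Taking logs, ln s = k·ln t + ln C, so regress ln s on ln t.
Σln t = 6.0403, Σ(ln t)² = 9.5056, Σln s = 6.7502, Σln t·ln s = 10.7108.
Equations: 9.5056·k + 6.0403·ln C = 10.7108;  6.0403·k + 4·ln C = 6.7502.
Slope k = (n·Σln t·ln s − Σln t·Σln s)/(n·Σ(ln t)² − (Σln t)²) = (4·10.7108 − 6.0403·6.7502)/1.5378 = 1.34622; ln C = (Σln s − k·Σln t)/n = -0.34532, so C = exp(-0.34532) = 0.70799.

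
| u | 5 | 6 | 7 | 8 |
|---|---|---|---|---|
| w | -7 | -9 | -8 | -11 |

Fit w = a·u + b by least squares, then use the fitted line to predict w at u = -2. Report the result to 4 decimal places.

ŵ = 0.6000

The normal equations are: 174·a + 26·b = -233;  26·a + 4·b = -35.
det = 174·4 − 26² = 20.
a = ((-233)·4 − 26·(-35))/20 = -11/10; b = (174·(-35) − 26·(-233))/20 = -8/5.
At u = -2: ŵ = (-11/10)·(-2) + (-8/5)·(1) = 3/5.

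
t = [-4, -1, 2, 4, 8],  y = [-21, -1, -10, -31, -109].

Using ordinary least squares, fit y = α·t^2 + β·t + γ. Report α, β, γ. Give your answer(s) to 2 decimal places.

α = -1.53, β = -1.24, γ = -1.25

Sums needed: Σt^2·t^2 = 4625, Σt^2·t = 519, Σt^2 = 101, Σt·t = 101, Σt = 9, Σ1 = 5.
For Mᵀy: Σt^2·y = -7849, Σt·y = -931, Σy = -172.
Normal equations: [[4625, 519, 101]; [519, 101, 9]; [101, 9, 5]]·[α, β, γ]ᵀ = [-7849, -931, -172]ᵀ.
Row-reducing yields α = -134525/87906, β = -36411/29302, γ = -7853/6279.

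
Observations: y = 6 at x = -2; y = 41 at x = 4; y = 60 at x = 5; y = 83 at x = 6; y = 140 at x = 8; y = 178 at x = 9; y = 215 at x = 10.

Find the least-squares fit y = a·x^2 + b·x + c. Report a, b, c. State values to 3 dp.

Setting ∂/∂a … = 0 gives: 22850·a + 2638·b + 326·c = 50046;  2638·a + 326·b + 40·c = 5822;  326·a + 40·b + 7·c = 723.
Solving the 3×3 system (Gaussian elimination) gives a = 498653/255864, b = 472439/255864, c = 12011/6092.

a = 1.949, b = 1.846, c = 1.972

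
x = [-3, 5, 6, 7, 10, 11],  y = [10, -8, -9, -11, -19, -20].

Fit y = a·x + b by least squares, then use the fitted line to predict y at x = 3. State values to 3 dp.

ŷ = -2.992

Forming MᵀM = [[340, 36]; [36, 6]] and Mᵀy = [-611, -57]ᵀ gives MᵀM·[a, b]ᵀ = Mᵀy.
Determinant 340·6 − 36² = 744.
a = ((-611)·6 − 36·(-57))/744 = -269/124; b = (340·(-57) − 36·(-611))/744 = 109/31.
At x = 3: ŷ = (-269/124)·(3) + (109/31)·(1) = -371/124.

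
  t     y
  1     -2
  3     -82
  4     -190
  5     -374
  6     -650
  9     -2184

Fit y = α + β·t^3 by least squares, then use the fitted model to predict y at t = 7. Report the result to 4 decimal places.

XᵀX·[α, β]ᵀ = Xᵀy reads: 6·α + 1162·β = -3482;  1162·α + 598548·β = -1793662.
(Σ1 = 6, Σt^3 = 1162, Σt^3·t^3 = 598548, Σy = -3482, Σt^3·y = -1793662.)
Δ = 6·598548 − 1162² = 2241044.
α = ((-3482)·598548 − 1162·(-1793662))/2241044 = 22777/560261; β = (6·(-1793662) − 1162·(-3482))/2241044 = -1678972/560261.
At t = 7: ŷ = (22777/560261)·(1) + (-1678972/560261)·(343) = -575864619/560261.

ŷ = -1027.8506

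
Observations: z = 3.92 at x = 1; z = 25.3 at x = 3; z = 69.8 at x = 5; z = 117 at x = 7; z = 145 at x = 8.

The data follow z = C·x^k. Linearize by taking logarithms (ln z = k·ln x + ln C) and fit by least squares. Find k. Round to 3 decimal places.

k = 1.752

With ln zᵢ as the transformed response and ln xᵢ as the regressor:
XᵀX = [[11.9079, 6.7334]; [6.7334, 5]], rhs = [29.9981, 18.5814]ᵀ  (here Σln x = 6.7334, Σ(ln x)² = 11.9079, Σln z = 18.5814, Σln x·ln z = 29.9981).
Solving (det = 14.2007): k = 1.75161, ln C = 1.35743.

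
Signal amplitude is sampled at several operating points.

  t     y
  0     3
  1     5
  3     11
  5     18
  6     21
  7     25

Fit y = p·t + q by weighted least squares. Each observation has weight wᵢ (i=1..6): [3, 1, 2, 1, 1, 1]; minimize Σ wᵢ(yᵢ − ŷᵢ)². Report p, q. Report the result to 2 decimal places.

p = 3.09, q = 2.52

Normal-equation sums: Σwᵢ·t·t = 129, Σwᵢ·t = 25, Σwᵢ·1 = 9.
For MᵀWy: Σwᵢ·t·y = 462, Σwᵢ·y = 100.
So MᵀWM·[p, q]ᵀ = MᵀWy: [[129, 25]; [25, 9]]·[p, q]ᵀ = [462, 100]ᵀ.
Determinant 129·9 − 25² = 536.
p = (462·9 − 25·100)/536 = 829/268; q = (129·100 − 25·462)/536 = 675/268.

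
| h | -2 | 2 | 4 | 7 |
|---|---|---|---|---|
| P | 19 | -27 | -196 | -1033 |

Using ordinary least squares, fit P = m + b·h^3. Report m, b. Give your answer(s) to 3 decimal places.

From the data, Σ1 = 4, Σh^3 = 407, Σh^3·h^3 = 121873.
And ΣP = -1237, Σh^3·P = -367231.
XᵀX·[m, b]ᵀ = XᵀP becomes [[4, 407]; [407, 121873]]·[m, b]ᵀ = [-1237, -367231]ᵀ.
Eliminating b: 121873·(row 1) − 407·(row 2) gives 321843·m = 121873·(-1237) − 407·(-367231) = -1293884, so m = -1293884/321843.
Then b = ((-367231) − 407·(-1293884/321843))/121873 = -965465/321843.

m = -4.020, b = -3.000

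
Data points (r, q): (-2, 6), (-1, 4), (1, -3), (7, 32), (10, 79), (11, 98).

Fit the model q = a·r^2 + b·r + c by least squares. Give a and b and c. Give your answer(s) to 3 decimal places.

From the data, Σr^2·r^2 = 27060, Σr^2·r = 2666, Σr^2 = 276, Σr·r = 276, Σr = 26, Σ1 = 6.
For Aᵀq: Σr^2·q = 21351, Σr·q = 2073, Σq = 216.
So AᵀA·[a, b, c]ᵀ = Aᵀq: [[27060, 2666, 276]; [2666, 276, 26]; [276, 26, 6]]·[a, b, c]ᵀ = [21351, 2073, 216]ᵀ.
Inverting the 3×3 Gram matrix, [a, b, c]ᵀ = [197/189, -3557/1470, -19337/13230]ᵀ.

a = 1.042, b = -2.420, c = -1.462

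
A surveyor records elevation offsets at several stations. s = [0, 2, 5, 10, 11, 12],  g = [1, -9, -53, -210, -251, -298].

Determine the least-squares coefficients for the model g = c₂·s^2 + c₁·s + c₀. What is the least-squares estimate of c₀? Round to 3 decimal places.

c₀ = 1.112

The normal system AᵀA·[c₂, c₁, c₀]ᵀ = Aᵀg is [[46018, 4192, 394]; [4192, 394, 40]; [394, 40, 6]]·[c₂, c₁, c₀]ᵀ = [-95644, -8720, -820]ᵀ.
Solving the 3×3 system (Gaussian elimination) gives c₂ = -86116/43089, c₁ = -42272/43089, c₀ = 15978/14363.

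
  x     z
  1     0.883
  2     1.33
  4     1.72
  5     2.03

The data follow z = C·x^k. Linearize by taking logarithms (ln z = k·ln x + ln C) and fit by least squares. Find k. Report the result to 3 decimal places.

k = 0.495

Let Y = ln z. Fitting Y = k·ln x + ln C by least squares:
AᵀA = [[4.9926, 3.6889]; [3.6889, 4]], rhs = [2.0890, 1.4111]ᵀ  (here Σln x = 3.6889, Σ(ln x)² = 4.9926, Σln z = 1.4111, Σln x·ln z = 2.0890).
Slope k = (n·Σln x·ln z − Σln x·Σln z)/(n·Σ(ln x)² − (Σln x)²) = (4·2.0890 − 3.6889·1.4111)/6.3624 = 0.49521; ln C = (Σln z − k·Σln x)/n = -0.10391.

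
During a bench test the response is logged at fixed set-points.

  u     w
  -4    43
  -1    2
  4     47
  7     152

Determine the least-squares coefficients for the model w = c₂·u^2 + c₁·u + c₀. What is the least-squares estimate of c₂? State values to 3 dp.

c₂ = 3.042

Normal-equation sums: Σu^2·u^2 = 2914, Σu^2·u = 342, Σu^2 = 82, Σu·u = 82, Σu = 6, Σ1 = 4.
Moment sums: Σu^2·w = 8890, Σu·w = 1078, Σw = 244.
MᵀM·[c₂, c₁, c₀]ᵀ = Mᵀw becomes [[2914, 342, 82]; [342, 82, 6]; [82, 6, 4]]·[c₂, c₁, c₀]ᵀ = [8890, 1078, 244]ᵀ.
Inverting the 3×3 Gram matrix, [c₂, c₁, c₀]ᵀ = [73/24, 367/584, -503/219]ᵀ.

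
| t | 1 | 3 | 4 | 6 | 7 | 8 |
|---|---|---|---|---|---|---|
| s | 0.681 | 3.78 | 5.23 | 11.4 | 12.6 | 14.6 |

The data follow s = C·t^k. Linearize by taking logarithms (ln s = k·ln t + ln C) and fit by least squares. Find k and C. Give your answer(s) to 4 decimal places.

Taking logs, ln s = k·ln t + ln C, so regress ln s on ln t.
Over the data: Σln t = 8.3020, Σ(ln t)² = 14.4498, Σln s = 10.2483, Σln t·ln s = 18.6202.
Normal system: [[14.4498, 8.3020]; [8.3020, 6]]·[k, ln C]ᵀ = [18.6202, 10.2483]ᵀ.
Slope k = (n·Σln t·ln s − Σln t·Σln s)/(n·Σ(ln t)² − (Σln t)²) = (6·18.6202 − 8.3020·10.2483)/17.7753 = 1.49869; ln C = (Σln s − k·Σln t)/n = -0.36564, so C = exp(-0.36564) = 0.69375.

k = 1.4987, C = 0.6937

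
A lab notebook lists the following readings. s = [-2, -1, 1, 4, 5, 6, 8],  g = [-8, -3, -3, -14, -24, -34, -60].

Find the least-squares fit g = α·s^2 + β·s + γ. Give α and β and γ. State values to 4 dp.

The normal equations are: 6291·α + 909·β + 147·γ = -5926;  909·α + 147·β + 21·γ = -844;  147·α + 21·β + 7·γ = -146.
Solving the 3×3 system (Gaussian elimination) gives α = -2093/2088, β = 523/696, γ = -5021/2436.

α = -1.0024, β = 0.7514, γ = -2.0612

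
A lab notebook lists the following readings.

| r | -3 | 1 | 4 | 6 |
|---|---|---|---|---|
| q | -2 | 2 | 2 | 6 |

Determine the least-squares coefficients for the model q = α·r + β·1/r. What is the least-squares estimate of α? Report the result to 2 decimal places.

With design matrix A, AᵀA = [[62, 4]; [4, 173/144]] and Aᵀq = [52, 25/6]ᵀ.
Eliminating β: (173/144)·(row 1) − 4·(row 2) gives (4211/72)·α = (173/144)·52 − 4·(25/6) = 1649/36, so α = 3298/4211.
Then β = ((25/6) − 4·(3298/4211))/(173/144) = 3624/4211.

α = 0.78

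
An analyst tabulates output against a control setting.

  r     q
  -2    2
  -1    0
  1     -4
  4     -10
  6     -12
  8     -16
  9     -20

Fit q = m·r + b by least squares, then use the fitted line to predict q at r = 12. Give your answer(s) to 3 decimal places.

q̂ = -24.412

Compute the Gram sums: Σr·r = 203, Σr = 25, Σ1 = 7.
Moment sums: Σr·q = -428, Σq = -60.
So XᵀX·[m, b]ᵀ = Xᵀq: [[203, 25]; [25, 7]]·[m, b]ᵀ = [-428, -60]ᵀ.
Δ = 203·7 − 25² = 796.
m = ((-428)·7 − 25·(-60))/796 = -374/199; b = (203·(-60) − 25·(-428))/796 = -370/199.
At r = 12: q̂ = (-374/199)·(12) + (-370/199)·(1) = -4858/199.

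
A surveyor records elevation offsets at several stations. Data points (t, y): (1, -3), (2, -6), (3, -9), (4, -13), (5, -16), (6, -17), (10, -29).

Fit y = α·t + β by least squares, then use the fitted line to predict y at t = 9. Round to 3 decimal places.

ŷ = -26.404

Entries of AᵀA: Σt·t = 191, Σt = 31, Σ1 = 7.
Right-hand side: Σt·y = -566, Σy = -93.
AᵀA·[α, β]ᵀ = Aᵀy becomes [[191, 31]; [31, 7]]·[α, β]ᵀ = [-566, -93]ᵀ.
Δ = 191·7 − 31² = 376.
α = ((-566)·7 − 31·(-93))/376 = -1079/376; β = (191·(-93) − 31·(-566))/376 = -217/376.
At t = 9: ŷ = (-1079/376)·(9) + (-217/376)·(1) = -1241/47.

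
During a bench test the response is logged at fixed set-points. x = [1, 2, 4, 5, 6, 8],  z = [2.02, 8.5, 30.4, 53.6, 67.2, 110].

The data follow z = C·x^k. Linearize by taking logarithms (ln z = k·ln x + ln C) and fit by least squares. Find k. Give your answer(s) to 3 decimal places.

k = 1.937

Linearized form: ln z = k·ln x + ln C. From the 6 transformed points,
Σln x = 7.5601, Σ(ln x)² = 12.5270, Σln z = 19.1473, Σln x·ln z = 29.9384.
Equations: 12.5270·k + 7.5601·ln C = 29.9384;  7.5601·k + 6·ln C = 19.1473.
Slope k = (n·Σln x·ln z − Σln x·Σln z)/(n·Σ(ln x)² − (Σln x)²) = (6·29.9384 − 7.5601·19.1473)/18.0074 = 1.93671; ln C = (Σln z − k·Σln x)/n = 0.75094.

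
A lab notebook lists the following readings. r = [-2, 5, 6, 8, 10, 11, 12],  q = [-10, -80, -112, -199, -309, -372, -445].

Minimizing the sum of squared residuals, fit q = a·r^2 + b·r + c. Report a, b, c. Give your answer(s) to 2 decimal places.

XᵀX·[a, b, c]ᵀ = Xᵀq reads: 51410·a + 4904·b + 494·c = -158800;  4904·a + 494·b + 50·c = -15166;  494·a + 50·b + 7·c = -1527.
Row-reducing yields a = -657465/217507, b = -161008/217507, c = 100703/217507.

a = -3.02, b = -0.74, c = 0.46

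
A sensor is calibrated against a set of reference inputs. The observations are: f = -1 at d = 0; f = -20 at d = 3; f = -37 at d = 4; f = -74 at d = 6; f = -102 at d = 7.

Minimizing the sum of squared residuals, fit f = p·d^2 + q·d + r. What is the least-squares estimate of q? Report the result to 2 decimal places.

From the data, Σd^2·d^2 = 4034, Σd^2·d = 650, Σd^2 = 110, Σd·d = 110, Σd = 20, Σ1 = 5.
Moment sums: Σd^2·f = -8434, Σd·f = -1366, Σf = -234.
Row-reducing yields p = -23/12, q = -11/12, r = -29/30.

q = -0.92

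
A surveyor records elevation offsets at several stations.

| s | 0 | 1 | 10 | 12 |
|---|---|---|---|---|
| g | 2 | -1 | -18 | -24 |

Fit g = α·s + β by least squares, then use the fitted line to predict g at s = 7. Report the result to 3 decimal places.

ĝ = -12.836

Entries of AᵀA: Σs·s = 245, Σs = 23, Σ1 = 4.
Moment sums: Σs·g = -469, Σg = -41.
Normal equations: [[245, 23]; [23, 4]]·[α, β]ᵀ = [-469, -41]ᵀ.
Eliminating β: 4·(row 1) − 23·(row 2) gives 451·α = 4·(-469) − 23·(-41) = -933, so α = -933/451.
Then β = ((-41) − 23·(-933/451))/4 = 742/451.
At s = 7: ĝ = (-933/451)·(7) + (742/451)·(1) = -5789/451.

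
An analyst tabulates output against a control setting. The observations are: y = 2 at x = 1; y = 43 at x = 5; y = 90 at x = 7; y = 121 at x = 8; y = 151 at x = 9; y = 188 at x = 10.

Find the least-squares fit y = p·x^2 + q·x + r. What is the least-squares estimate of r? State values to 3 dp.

r = 1.124

Setting ∂/∂p … = 0 gives: 23684·p + 2710·q + 320·r = 44262;  2710·p + 320·q + 40·r = 5054;  320·p + 40·q + 6·r = 595.
Solving the 3×3 system (Gaussian elimination) gives p = 6175/3057, q = -22213/15285, r = 2291/2038.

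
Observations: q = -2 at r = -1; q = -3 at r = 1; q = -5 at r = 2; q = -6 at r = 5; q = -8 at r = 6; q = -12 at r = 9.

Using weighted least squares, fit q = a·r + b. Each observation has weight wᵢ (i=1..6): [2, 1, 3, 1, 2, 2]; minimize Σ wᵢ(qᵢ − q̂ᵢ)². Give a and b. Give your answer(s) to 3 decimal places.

a = -0.963, b = -2.682

With design matrix A, AᵀWA = [[274, 40]; [40, 11]] and AᵀWq = [-371, -68]ᵀ.
Eliminating b: 11·(row 1) − 40·(row 2) gives 1414·a = 11·(-371) − 40·(-68) = -1361, so a = -1361/1414.
Then b = ((-68) − 40·(-1361/1414))/11 = -1896/707.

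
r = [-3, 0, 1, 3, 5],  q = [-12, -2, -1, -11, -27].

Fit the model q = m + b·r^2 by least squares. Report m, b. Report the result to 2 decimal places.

From the data, Σ1 = 5, Σr^2 = 44, Σr^2·r^2 = 788.
For Mᵀq: Σq = -53, Σr^2·q = -883.
So MᵀM·[m, b]ᵀ = Mᵀq: [[5, 44]; [44, 788]]·[m, b]ᵀ = [-53, -883]ᵀ.
Determinant 5·788 − 44² = 2004.
m = ((-53)·788 − 44·(-883))/2004 = -728/501; b = (5·(-883) − 44·(-53))/2004 = -2083/2004.

m = -1.45, b = -1.04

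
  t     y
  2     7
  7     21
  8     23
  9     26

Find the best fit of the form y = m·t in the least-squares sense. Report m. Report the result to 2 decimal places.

m = 2.92

Setting ∂/∂m … = 0 gives: 198·m = 579.
(Σt·t = 198, Σt·y = 579.)
m = 579/198 = 2.92424.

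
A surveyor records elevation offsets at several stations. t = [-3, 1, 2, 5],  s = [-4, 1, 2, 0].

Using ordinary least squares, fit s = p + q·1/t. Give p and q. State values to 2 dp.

Entries of MᵀM: Σ1 = 4, Σ1/t = 41/30, Σ1/t·1/t = 1261/900.
And Σs = -1, Σ1/t·s = 10/3.
Eliminating q: (1261/900)·(row 1) − (41/30)·(row 2) gives (1121/300)·p = (1261/900)·(-1) − (41/30)·(10/3) = -1787/300, so p = -1787/1121.
Then q = ((10/3) − (41/30)·(-1787/1121))/(1261/900) = 4410/1121.

p = -1.59, q = 3.93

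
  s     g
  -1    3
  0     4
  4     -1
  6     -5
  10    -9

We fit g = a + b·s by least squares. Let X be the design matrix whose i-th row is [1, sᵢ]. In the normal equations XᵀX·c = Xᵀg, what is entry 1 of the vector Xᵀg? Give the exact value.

-8

Entry 1 ↔ basis 1, so (Xᵀg)_{1} = Σᵢ gᵢ = (1)·(3) + (1)·(4) + (1)·(-1) + (1)·(-5) + (1)·(-9) = -8.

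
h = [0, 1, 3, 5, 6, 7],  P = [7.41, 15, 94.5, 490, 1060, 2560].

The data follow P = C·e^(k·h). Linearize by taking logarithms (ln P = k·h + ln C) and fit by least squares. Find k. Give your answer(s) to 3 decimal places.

With ln Pᵢ as the transformed response and hᵢ as the regressor:
Σh = 22.0000, Σ(h)² = 120.0000, Σln P = 30.2677, Σh·ln P = 144.0564.
Equations: 120.0000·k + 22.0000·ln C = 144.0564;  22.0000·k + 6·ln C = 30.2677.
Solving (det = 236.0000): k = 0.84089, ln C = 1.96136.

k = 0.841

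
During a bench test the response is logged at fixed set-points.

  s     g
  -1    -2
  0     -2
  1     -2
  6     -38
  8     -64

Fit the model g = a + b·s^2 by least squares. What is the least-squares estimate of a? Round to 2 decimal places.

a = -1.50

Setting ∂/∂a … = 0 gives: 5·a + 102·b = -108;  102·a + 5394·b = -5468.
det = 5·5394 − 102² = 16566.
a = ((-108)·5394 − 102·(-5468))/16566 = -376/251; b = (5·(-5468) − 102·(-108))/16566 = -742/753.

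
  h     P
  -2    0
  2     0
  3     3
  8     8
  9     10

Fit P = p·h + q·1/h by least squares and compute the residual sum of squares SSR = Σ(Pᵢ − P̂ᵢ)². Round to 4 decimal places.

Normal-equation sums: Σh·h = 162, Σh·1/h = 5, Σ1/h·1/h = 3313/5184.
Right-hand side: Σh·P = 163, Σ1/h·P = 28/9.
XᵀX·[p, q]ᵀ = XᵀP becomes [[162, 5]; [5, 3313/5184]]·[p, q]ᵀ = [163, 28/9]ᵀ.
Eliminating q: (3313/5184)·(row 1) − 5·(row 2) gives (2513/32)·p = (3313/5184)·163 − 5·(28/9) = 459379/5184, so p = 459379/407106.
Then q = ((28/9) − 5·(459379/407106))/(3313/5184) = -9952/2513.
Residuals: 56323/203553, -56323/203553, 126863/135702, -108328/203553, 12865/45234; SSR = 566369/407106.

SSR = 1.3912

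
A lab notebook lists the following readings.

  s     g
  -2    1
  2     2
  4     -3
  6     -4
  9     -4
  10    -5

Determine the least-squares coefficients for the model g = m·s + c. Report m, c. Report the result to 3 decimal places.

m = -0.567, c = 0.574

Compute the Gram sums: Σs·s = 241, Σs = 29, Σ1 = 6.
And Σs·g = -120, Σg = -13.
So MᵀM·[m, c]ᵀ = Mᵀg: [[241, 29]; [29, 6]]·[m, c]ᵀ = [-120, -13]ᵀ.
det = 241·6 − 29² = 605.
m = ((-120)·6 − 29·(-13))/605 = -343/605; c = (241·(-13) − 29·(-120))/605 = 347/605.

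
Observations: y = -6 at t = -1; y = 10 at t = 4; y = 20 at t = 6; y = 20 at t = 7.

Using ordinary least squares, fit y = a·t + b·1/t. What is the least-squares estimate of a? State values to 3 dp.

a = 2.889

Forming AᵀA = [[102, 4]; [4, 7837/7056]] and Aᵀy = [306, 617/42]ᵀ gives AᵀA·[a, b]ᵀ = Aᵀy.
Determinant 102·(7837/7056) − 4² = 114413/1176.
a = (306·(7837/7056) − 4·(617/42))/(114413/1176) = 330583/114413; b = (102·(617/42) − 4·306)/(114413/1176) = 322728/114413.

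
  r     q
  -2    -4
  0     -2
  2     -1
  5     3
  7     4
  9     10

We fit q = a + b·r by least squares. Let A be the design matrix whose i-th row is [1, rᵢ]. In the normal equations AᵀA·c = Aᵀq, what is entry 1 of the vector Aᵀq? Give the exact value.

Entry 1 ↔ basis 1, so (Aᵀq)_{1} = Σᵢ qᵢ = (1)·(-4) + (1)·(-2) + (1)·(-1) + (1)·(3) + (1)·(4) + (1)·(10) = 10.

10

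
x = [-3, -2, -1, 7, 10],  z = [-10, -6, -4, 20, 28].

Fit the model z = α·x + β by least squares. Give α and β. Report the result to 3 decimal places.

Setting ∂/∂α … = 0 gives: 163·α + 11·β = 466;  11·α + 5·β = 28.
det = 163·5 − 11² = 694.
α = (466·5 − 11·28)/694 = 1011/347; β = (163·28 − 11·466)/694 = -281/347.

α = 2.914, β = -0.810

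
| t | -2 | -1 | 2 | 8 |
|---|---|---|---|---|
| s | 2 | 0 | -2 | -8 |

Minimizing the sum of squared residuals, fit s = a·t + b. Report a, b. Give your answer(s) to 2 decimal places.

From the data, Σt·t = 73, Σt = 7, Σ1 = 4.
Right-hand side: Σt·s = -72, Σs = -8.
XᵀX·[a, b]ᵀ = Xᵀs becomes [[73, 7]; [7, 4]]·[a, b]ᵀ = [-72, -8]ᵀ.
Determinant 73·4 − 7² = 243.
a = ((-72)·4 − 7·(-8))/243 = -232/243; b = (73·(-8) − 7·(-72))/243 = -80/243.

a = -0.95, b = -0.33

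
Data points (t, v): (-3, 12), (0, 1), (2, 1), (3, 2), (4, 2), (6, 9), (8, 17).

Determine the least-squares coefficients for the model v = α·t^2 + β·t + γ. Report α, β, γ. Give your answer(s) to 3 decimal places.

α = 0.453, β = -1.724, γ = 2.286

MᵀM·[α, β, γ]ᵀ = Mᵀv reads: 5826·α + 800·β + 138·γ = 1574;  800·α + 138·β + 20·γ = 170;  138·α + 20·β + 7·γ = 44.
Solving the 3×3 system (Gaussian elimination) gives α = 9791/21623, β = -37285/21623, γ = 49422/21623.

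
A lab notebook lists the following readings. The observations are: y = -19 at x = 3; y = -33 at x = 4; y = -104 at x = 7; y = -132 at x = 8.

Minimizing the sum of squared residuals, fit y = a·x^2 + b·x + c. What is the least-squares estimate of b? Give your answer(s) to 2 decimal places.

Sums needed: Σx^2·x^2 = 6834, Σx^2·x = 946, Σx^2 = 138, Σx·x = 138, Σx = 22, Σ1 = 4.
For Aᵀy: Σx^2·y = -14243, Σx·y = -1973, Σy = -288.
So AᵀA·[a, b, c]ᵀ = Aᵀy: [[6834, 946, 138]; [946, 138, 22]; [138, 22, 4]]·[a, b, c]ᵀ = [-14243, -1973, -288]ᵀ.
Solving the 3×3 system (Gaussian elimination) gives a = -7/4, b = -247/68, c = 142/17.

b = -3.63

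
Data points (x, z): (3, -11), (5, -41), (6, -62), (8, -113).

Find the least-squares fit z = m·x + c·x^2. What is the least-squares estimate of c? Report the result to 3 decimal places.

c = -2.024

MᵀM·[m, c]ᵀ = Mᵀz reads: 134·m + 880·c = -1514;  880·m + 6098·c = -10588.
(Σx·x = 134, Σx·x^2 = 880, Σx^2·x^2 = 6098, Σx·z = -1514, Σx^2·z = -10588.)
Δ = 134·6098 − 880² = 42732.
m = ((-1514)·6098 − 880·(-10588))/42732 = 2363/1187; c = (134·(-10588) − 880·(-1514))/42732 = -2402/1187.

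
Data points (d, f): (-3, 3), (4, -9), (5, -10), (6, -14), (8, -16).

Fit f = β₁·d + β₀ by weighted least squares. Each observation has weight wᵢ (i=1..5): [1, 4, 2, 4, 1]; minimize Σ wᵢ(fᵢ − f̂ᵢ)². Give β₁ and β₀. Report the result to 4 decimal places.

Sums needed: Σwᵢ·d·d = 331, Σwᵢ·d = 55, Σwᵢ·1 = 12.
Moment sums: Σwᵢ·d·f = -717, Σwᵢ·f = -125.
MᵀWM·[β₁, β₀]ᵀ = MᵀWf becomes [[331, 55]; [55, 12]]·[β₁, β₀]ᵀ = [-717, -125]ᵀ.
Δ = 331·12 − 55² = 947.
β₁ = ((-717)·12 − 55·(-125))/947 = -1729/947; β₀ = (331·(-125) − 55·(-717))/947 = -1940/947.

β₁ = -1.8258, β₀ = -2.0486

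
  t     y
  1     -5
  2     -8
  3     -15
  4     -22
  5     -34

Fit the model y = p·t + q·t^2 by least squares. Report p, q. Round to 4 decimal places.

Compute the Gram sums: Σt·t = 55, Σt·t^2 = 225, Σt^2·t^2 = 979.
Moment sums: Σt·y = -324, Σt^2·y = -1374.
AᵀA·[p, q]ᵀ = Aᵀy becomes [[55, 225]; [225, 979]]·[p, q]ᵀ = [-324, -1374]ᵀ.
Determinant 55·979 − 225² = 3220.
p = ((-324)·979 − 225·(-1374))/3220 = -4023/1610; q = (55·(-1374) − 225·(-324))/3220 = -267/322.

p = -2.4988, q = -0.8292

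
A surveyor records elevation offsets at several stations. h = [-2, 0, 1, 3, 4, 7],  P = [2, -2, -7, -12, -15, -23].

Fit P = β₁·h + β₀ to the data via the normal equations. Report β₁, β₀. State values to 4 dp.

Compute the Gram sums: Σh·h = 79, Σh = 13, Σ1 = 6.
Right-hand side: Σh·P = -268, ΣP = -57.
MᵀM·[β₁, β₀]ᵀ = MᵀP becomes [[79, 13]; [13, 6]]·[β₁, β₀]ᵀ = [-268, -57]ᵀ.
Δ = 79·6 − 13² = 305.
β₁ = ((-268)·6 − 13·(-57))/305 = -867/305; β₀ = (79·(-57) − 13·(-268))/305 = -1019/305.

β₁ = -2.8426, β₀ = -3.3410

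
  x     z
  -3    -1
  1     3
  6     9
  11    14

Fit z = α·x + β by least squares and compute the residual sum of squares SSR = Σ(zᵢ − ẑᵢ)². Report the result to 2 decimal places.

SSR = 0.19

The normal system MᵀM·[α, β]ᵀ = Mᵀz is [[167, 15]; [15, 4]]·[α, β]ᵀ = [214, 25]ᵀ.
Δ = 167·4 − 15² = 443.
α = (214·4 − 15·25)/443 = 481/443; β = (167·25 − 15·214)/443 = 965/443.
Residuals: 35/443, -117/443, 136/443, -54/443; SSR = 82/443.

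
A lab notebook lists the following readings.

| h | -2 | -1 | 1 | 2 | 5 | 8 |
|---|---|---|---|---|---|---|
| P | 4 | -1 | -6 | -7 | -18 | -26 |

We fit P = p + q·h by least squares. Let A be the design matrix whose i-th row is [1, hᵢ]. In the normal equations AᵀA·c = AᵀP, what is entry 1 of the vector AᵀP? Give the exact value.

Entry 1 ↔ basis 1, so (AᵀP)_{1} = Σᵢ Pᵢ = (1)·(4) + (1)·(-1) + (1)·(-6) + (1)·(-7) + (1)·(-18) + (1)·(-26) = -54.

-54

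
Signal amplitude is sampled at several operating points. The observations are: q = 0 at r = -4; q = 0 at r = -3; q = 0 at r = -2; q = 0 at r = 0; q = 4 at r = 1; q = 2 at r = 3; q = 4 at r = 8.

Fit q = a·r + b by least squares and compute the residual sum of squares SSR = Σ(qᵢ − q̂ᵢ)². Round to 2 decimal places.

SSR = 7.73

Setting ∂/∂a … = 0 gives: 103·a + 3·b = 42;  3·a + 7·b = 10.
(Σr·r = 103, Σr = 3, Σ1 = 7, Σr·q = 42, Σq = 10.)
det = 103·7 − 3² = 712.
a = (42·7 − 3·10)/712 = 33/89; b = (103·10 − 3·42)/712 = 113/89.
Residuals: 19/89, -14/89, -47/89, -113/89, 210/89, -34/89, -21/89; SSR = 688/89.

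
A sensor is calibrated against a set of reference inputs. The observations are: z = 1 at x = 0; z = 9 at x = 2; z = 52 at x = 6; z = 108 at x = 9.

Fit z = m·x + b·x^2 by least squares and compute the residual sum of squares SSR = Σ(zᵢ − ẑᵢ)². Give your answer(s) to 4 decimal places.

SSR = 1.1823

With design matrix M, MᵀM = [[121, 953]; [953, 7873]] and Mᵀz = [1302, 10656]ᵀ.
det = 121·7873 − 953² = 44424.
m = (1302·7873 − 953·10656)/44424 = 15913/7404; b = (121·10656 − 953·1302)/44424 = 8095/7404.
Residuals: 1, 405/1234, -315/1234, 60/617; SSR = 1459/1234.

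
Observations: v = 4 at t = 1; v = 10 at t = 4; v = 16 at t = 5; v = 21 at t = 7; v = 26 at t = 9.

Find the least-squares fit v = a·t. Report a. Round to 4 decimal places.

a = 2.9360

Entries of XᵀX: Σt·t = 172.
For Xᵀv: Σt·v = 505.
XᵀX·[a]ᵀ = Xᵀv becomes [[172]]·[a]ᵀ = [505]ᵀ.
a = 505/172 = 2.93605.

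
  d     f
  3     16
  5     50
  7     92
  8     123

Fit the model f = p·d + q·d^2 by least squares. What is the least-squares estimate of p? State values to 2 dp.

p = 0.06

The normal equations are: 147·p + 1007·q = 1926;  1007·p + 7203·q = 13774.
(Σd·d = 147, Σd·d^2 = 1007, Σd^2·d^2 = 7203, Σd·f = 1926, Σd^2·f = 13774.)
det = 147·7203 − 1007² = 44792.
p = (1926·7203 − 1007·13774)/44792 = 320/5599; q = (147·13774 − 1007·1926)/44792 = 10662/5599.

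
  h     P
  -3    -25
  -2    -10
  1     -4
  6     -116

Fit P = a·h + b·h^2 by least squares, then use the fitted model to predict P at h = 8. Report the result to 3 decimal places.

From the data, Σh·h = 50, Σh·h^2 = 182, Σh^2·h^2 = 1394.
Moment sums: Σh·P = -605, Σh^2·P = -4445.
So XᵀX·[a, b]ᵀ = XᵀP: [[50, 182]; [182, 1394]]·[a, b]ᵀ = [-605, -4445]ᵀ.
Eliminating b: 1394·(row 1) − 182·(row 2) gives 36576·a = 1394·(-605) − 182·(-4445) = -34380, so a = -955/1016.
Then b = ((-4445) − 182·(-955/1016))/1394 = -3115/1016.
At h = 8: P̂ = (-955/1016)·(8) + (-3115/1016)·(64) = -25875/127.

P̂ = -203.740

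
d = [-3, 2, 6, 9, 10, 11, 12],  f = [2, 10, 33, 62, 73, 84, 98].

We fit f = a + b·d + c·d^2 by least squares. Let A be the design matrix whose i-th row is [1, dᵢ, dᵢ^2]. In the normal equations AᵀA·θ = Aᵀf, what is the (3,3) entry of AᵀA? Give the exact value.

Row 3 ↔ basis d^2, column 3 ↔ basis d^2, so (AᵀA)_{3,3} = Σᵢ (d^2)·(d^2) = (9)·(9) + (4)·(4) + (36)·(36) + (81)·(81) + (100)·(100) + (121)·(121) + (144)·(144) = 53331.

53331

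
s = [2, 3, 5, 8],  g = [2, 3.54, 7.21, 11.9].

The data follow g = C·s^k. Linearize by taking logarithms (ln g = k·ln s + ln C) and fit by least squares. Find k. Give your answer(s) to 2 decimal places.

Linearized form: ln g = k·ln s + ln C. From the 4 transformed points,
Σln s = 5.4806, Σ(ln s)² = 8.6018, Σln g = 6.4093, Σln s·ln g = 10.1984.
Equations: 8.6018·k + 5.4806·ln C = 10.1984;  5.4806·k + 4·ln C = 6.4093.
Δ = 8.6018·4 − (5.4806)² = 4.3697; k = (10.1984·4 − 5.4806·6.4093)/4.3697 = 1.29686, ln C = (8.6018·6.4093 − 5.4806·10.1984)/4.3697 = -0.17458.

k = 1.30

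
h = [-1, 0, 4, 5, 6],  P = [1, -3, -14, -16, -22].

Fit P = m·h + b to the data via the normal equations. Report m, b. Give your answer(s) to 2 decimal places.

m = -3.04, b = -2.30

Sums needed: Σh·h = 78, Σh = 14, Σ1 = 5.
Right-hand side: Σh·P = -269, ΣP = -54.
MᵀM·[m, b]ᵀ = MᵀP becomes [[78, 14]; [14, 5]]·[m, b]ᵀ = [-269, -54]ᵀ.
Δ = 78·5 − 14² = 194.
m = ((-269)·5 − 14·(-54))/194 = -589/194; b = (78·(-54) − 14·(-269))/194 = -223/97.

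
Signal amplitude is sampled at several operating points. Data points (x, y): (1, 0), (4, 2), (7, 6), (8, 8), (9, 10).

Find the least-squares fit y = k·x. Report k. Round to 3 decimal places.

MᵀM·[k]ᵀ = Mᵀy reads: 211·k = 204.
(Σx·x = 211, Σx·y = 204.)
Hence k = 204 / 211 ≈ 0.966825.

k = 0.967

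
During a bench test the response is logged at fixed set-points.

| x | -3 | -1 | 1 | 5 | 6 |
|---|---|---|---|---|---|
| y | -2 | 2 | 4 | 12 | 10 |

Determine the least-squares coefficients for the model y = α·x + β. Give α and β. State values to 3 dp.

With design matrix A, AᵀA = [[72, 8]; [8, 5]] and Aᵀy = [128, 26]ᵀ.
det = 72·5 − 8² = 296.
α = (128·5 − 8·26)/296 = 54/37; β = (72·26 − 8·128)/296 = 106/37.

α = 1.459, β = 2.865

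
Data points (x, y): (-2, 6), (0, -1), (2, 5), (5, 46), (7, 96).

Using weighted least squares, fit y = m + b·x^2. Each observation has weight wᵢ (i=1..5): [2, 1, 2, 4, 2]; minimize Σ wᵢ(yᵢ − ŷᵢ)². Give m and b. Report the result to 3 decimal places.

AᵀWA·[m, b]ᵀ = AᵀWy reads: 11·m + 214·b = 397;  214·m + 7366·b = 14096.
(Σwᵢ·1 = 11, Σwᵢ·x^2 = 214, Σwᵢ·x^2·x^2 = 7366, Σwᵢ·y = 397, Σwᵢ·x^2·y = 14096.)
Determinant 11·7366 − 214² = 35230.
m = (397·7366 − 214·14096)/35230 = -46121/17615; b = (11·14096 − 214·397)/35230 = 35049/17615.

m = -2.618, b = 1.990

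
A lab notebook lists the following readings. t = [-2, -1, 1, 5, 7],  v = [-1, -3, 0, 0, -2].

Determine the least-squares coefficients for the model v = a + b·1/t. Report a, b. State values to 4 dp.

Compute the Gram sums: Σ1 = 5, Σ1/t = -11/70, Σ1/t·1/t = 11321/4900.
And Σv = -6, Σ1/t·v = 45/14.
Normal equations: [[5, -11/70]; [-11/70, 11321/4900]]·[a, b]ᵀ = [-6, 45/14]ᵀ.
Δ = 5·(11321/4900) − (-11/70)² = 14121/1225.
a = ((-6)·(11321/4900) − (-11/70)·(45/14))/(14121/1225) = -21817/18828; b = (5·(45/14) − (-11/70)·(-6))/(14121/1225) = 12355/9414.

a = -1.1588, b = 1.3124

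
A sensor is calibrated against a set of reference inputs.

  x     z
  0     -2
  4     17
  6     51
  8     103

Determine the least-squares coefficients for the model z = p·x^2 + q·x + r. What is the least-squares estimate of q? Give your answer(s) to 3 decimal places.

The normal equations are: 5648·p + 792·q + 116·r = 8700;  792·p + 116·q + 18·r = 1198;  116·p + 18·q + 4·r = 169.
Row-reducing yields p = 371/176, q = -331/88, r = -43/22.

q = -3.761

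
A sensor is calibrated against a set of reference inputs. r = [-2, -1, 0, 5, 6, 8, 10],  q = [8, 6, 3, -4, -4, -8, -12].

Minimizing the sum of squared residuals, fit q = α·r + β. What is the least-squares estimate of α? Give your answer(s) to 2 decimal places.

α = -1.57

Forming MᵀM = [[230, 26]; [26, 7]] and Mᵀq = [-250, -11]ᵀ gives MᵀM·[α, β]ᵀ = Mᵀq.
Eliminating β: 7·(row 1) − 26·(row 2) gives 934·α = 7·(-250) − 26·(-11) = -1464, so α = -732/467.
Then β = ((-11) − 26·(-732/467))/7 = 1985/467.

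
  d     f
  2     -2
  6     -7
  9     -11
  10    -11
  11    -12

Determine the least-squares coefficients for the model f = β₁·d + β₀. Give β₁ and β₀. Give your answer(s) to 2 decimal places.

β₁ = -1.13, β₀ = 0.00

The normal equations are: 342·β₁ + 38·β₀ = -387;  38·β₁ + 5·β₀ = -43.
Eliminating β₀: 5·(row 1) − 38·(row 2) gives 266·β₁ = 5·(-387) − 38·(-43) = -301, so β₁ = -43/38.
Then β₀ = ((-43) − 38·(-43/38))/5 = 0.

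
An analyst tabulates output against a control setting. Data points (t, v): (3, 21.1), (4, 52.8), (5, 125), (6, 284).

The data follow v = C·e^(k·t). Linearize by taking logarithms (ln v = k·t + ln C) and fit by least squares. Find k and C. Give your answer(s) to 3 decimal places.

With ln vᵢ as the transformed response and tᵢ as the regressor:
AᵀA = [[86.0000, 18.0000]; [18.0000, 4]], rhs = [83.0493, 17.4931]ᵀ  (here Σt = 18.0000, Σ(t)² = 86.0000, Σln v = 17.4931, Σt·ln v = 83.0493).
Solving (det = 20.0000): k = 0.86609, ln C = 0.47586, so C = exp(0.47586) = 1.60940.

k = 0.866, C = 1.609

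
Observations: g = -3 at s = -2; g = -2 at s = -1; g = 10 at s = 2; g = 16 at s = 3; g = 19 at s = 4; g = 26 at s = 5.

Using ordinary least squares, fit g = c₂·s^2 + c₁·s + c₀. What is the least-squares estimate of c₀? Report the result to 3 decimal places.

The normal equations are: 995·c₂ + 215·c₁ + 59·c₀ = 1124;  215·c₂ + 59·c₁ + 11·c₀ = 282;  59·c₂ + 11·c₁ + 6·c₀ = 66.
(Σs^2·s^2 = 995, Σs^2·s = 215, Σs^2 = 59, Σs·s = 59, Σs = 11, Σ1 = 6, Σs^2·g = 1124, Σs·g = 282, Σg = 66.)
Solving the 3×3 system (Gaussian elimination) gives c₂ = 3737/14088, c₁ = 48127/14088, c₀ = 2499/1174.

c₀ = 2.129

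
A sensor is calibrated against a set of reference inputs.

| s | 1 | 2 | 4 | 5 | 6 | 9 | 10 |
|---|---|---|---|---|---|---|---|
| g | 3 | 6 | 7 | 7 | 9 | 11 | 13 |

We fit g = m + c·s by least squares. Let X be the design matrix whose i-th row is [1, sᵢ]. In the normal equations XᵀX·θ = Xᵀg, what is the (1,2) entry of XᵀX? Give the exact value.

Row 1 ↔ basis 1, column 2 ↔ basis s, so (XᵀX)_{1,2} = Σᵢ s = (1)·(1) + (1)·(2) + (1)·(4) + (1)·(5) + (1)·(6) + (1)·(9) + (1)·(10) = 37.

37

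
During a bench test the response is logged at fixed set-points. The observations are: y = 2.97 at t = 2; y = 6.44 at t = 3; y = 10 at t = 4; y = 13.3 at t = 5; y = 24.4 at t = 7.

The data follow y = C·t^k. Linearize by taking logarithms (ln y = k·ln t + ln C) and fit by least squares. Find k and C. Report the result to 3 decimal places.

Let Y = ln y. Fitting Y = k·ln t + ln C by least squares:
AᵀA = [[9.9861, 6.7334]; [6.7334, 5]], rhs = [16.3740, 11.0360]ᵀ  (here Σln t = 6.7334, Σ(ln t)² = 9.9861, Σln y = 11.0360, Σln t·ln y = 16.3740).
Δ = 9.9861·5 − (6.7334)² = 4.5917; k = (16.3740·5 − 6.7334·11.0360)/4.5917 = 1.64648, ln C = (9.9861·11.0360 − 6.7334·16.3740)/4.5917 = -0.01008, so C = exp(-0.01008) = 0.98997.

k = 1.646, C = 0.990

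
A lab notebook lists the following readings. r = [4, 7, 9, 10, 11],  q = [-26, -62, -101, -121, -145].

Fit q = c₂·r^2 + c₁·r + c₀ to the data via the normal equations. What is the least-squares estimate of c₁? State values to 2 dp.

The normal system XᵀX·[c₂, c₁, c₀]ᵀ = Xᵀq is [[33859, 3467, 367]; [3467, 367, 41]; [367, 41, 5]]·[c₂, c₁, c₀]ᵀ = [-41280, -4252, -455]ᵀ.
Solving the 3×3 system (Gaussian elimination) gives c₂ = -997/858, c₁ = 23/66, c₀ = -1225/143.

c₁ = 0.35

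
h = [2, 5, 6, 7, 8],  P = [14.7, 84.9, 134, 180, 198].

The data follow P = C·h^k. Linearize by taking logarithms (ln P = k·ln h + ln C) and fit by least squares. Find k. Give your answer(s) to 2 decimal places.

Taking logs, ln P = k·ln h + ln C, so regress ln P on ln h.
AᵀA = [[14.3918, 8.1197]; [8.1197, 5]], rhs = [38.8888, 22.5084]ᵀ  (here Σln h = 8.1197, Σ(ln h)² = 14.3918, Σln P = 22.5084, Σln h·ln P = 38.8888).
Δ = 14.3918·5 − (8.1197)² = 6.0295; k = (38.8888·5 − 8.1197·22.5084)/6.0295 = 1.93758, ln C = (14.3918·22.5084 − 8.1197·38.8888)/6.0295 = 1.35516.

k = 1.94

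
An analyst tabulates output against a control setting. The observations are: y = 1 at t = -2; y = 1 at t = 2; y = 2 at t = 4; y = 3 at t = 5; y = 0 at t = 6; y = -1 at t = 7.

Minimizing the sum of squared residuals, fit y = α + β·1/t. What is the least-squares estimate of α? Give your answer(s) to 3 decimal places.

Sums needed: Σ1 = 6, Σ1/t = 319/420, Σ1/t·1/t = 114781/176400.
For Aᵀy: Σy = 6, Σ1/t·y = 67/70.
AᵀA·[α, β]ᵀ = Aᵀy becomes [[6, 319/420]; [319/420, 114781/176400]]·[α, β]ᵀ = [6, 67/70]ᵀ.
Eliminating β: (114781/176400)·(row 1) − (319/420)·(row 2) gives (23477/7056)·α = (114781/176400)·6 − (319/420)·(67/70) = 556/175, so α = 560448/586925.
Then β = ((67/70) − (319/420)·(560448/586925))/(114781/176400) = 41832/117385.

α = 0.955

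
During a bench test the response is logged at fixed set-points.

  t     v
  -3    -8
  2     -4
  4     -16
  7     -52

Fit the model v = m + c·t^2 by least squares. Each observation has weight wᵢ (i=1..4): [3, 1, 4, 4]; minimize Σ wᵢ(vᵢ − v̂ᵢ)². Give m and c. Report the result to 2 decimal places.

m = 1.42, c = -1.09

From the data, Σwᵢ·1 = 12, Σwᵢ·t^2 = 291, Σwᵢ·t^2·t^2 = 10887.
Right-hand side: Σwᵢ·v = -300, Σwᵢ·t^2·v = -11448.
Normal equations: [[12, 291]; [291, 10887]]·[m, c]ᵀ = [-300, -11448]ᵀ.
Eliminating c: 10887·(row 1) − 291·(row 2) gives 45963·m = 10887·(-300) − 291·(-11448) = 65268, so m = 7252/5107.
Then c = ((-11448) − 291·(7252/5107))/10887 = -5564/5107.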